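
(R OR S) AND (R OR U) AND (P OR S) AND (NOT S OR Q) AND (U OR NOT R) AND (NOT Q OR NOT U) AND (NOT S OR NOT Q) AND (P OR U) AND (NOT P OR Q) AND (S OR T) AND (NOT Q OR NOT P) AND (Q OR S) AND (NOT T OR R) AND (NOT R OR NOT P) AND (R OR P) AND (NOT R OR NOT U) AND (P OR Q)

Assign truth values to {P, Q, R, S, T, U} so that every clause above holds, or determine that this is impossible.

UNSATISFIABLE

Case R = true:
The clause (U) is unit, so U = true.
That conflicts with the unit clause (NOT U).
Undo R and try R = false.
The clause (S) is unit, so S = true.
The clause (U) is unit, so U = true.
The clause (Q) is unit, so Q = true.
That conflicts with the unit clause (NOT Q).
Neither R = true nor R = false works.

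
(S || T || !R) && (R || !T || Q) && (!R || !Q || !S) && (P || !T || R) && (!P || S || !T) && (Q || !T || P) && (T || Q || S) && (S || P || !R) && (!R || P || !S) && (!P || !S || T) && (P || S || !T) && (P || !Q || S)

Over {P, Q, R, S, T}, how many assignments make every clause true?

5

There are 2^5 = 32 truth assignments over (P, Q, R, S, T).
Split on Q. With Q = true, the clauses containing Q are satisfied and !Q drops from the rest; 3 of the 2^4 = 16 assignments to the other variables satisfy what remains.
With Q = false, by the same count on the reduced clause set, 2 assignments work.
(One model: P=F, Q=F, R=F, S=T, T=F.)
Total: 3 + 2 = 5.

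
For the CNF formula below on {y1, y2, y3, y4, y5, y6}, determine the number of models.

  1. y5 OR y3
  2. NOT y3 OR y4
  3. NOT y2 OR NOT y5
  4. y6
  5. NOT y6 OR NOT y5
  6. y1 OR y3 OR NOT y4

There are 2^6 = 64 truth assignments over (y1, y2, y3, y4, y5, y6).
Split on y3. With y3 = true, the clauses containing y3 are satisfied and NOT y3 drops from the rest; 4 of the 2^5 = 32 assignments to the other variables satisfy what remains.
With y3 = false, by the same count on the reduced clause set, 0 assignments work.
Total: 4 + 0 = 4.

4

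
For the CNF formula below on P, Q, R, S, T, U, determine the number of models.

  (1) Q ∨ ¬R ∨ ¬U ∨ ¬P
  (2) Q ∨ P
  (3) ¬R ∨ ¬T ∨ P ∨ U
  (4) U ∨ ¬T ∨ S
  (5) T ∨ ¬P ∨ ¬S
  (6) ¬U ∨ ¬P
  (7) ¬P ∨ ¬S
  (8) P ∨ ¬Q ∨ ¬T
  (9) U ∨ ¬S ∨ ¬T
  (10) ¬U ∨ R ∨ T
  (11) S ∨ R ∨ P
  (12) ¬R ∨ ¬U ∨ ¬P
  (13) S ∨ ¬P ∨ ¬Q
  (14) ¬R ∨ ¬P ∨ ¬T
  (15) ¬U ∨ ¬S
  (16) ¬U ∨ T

5

There are 2^6 = 64 truth assignments over (P, Q, R, S, T, U).
Split on U. With U = True, the clauses containing U are satisfied and ¬U drops from the rest; 0 of the 2^5 = 32 assignments to the other variables satisfy what remains.
With U = False, by the same count on the reduced clause set, 5 assignments work.
(One model: P=F, Q=T, R=F, S=T, T=F, U=F.)
Total: 0 + 5 = 5.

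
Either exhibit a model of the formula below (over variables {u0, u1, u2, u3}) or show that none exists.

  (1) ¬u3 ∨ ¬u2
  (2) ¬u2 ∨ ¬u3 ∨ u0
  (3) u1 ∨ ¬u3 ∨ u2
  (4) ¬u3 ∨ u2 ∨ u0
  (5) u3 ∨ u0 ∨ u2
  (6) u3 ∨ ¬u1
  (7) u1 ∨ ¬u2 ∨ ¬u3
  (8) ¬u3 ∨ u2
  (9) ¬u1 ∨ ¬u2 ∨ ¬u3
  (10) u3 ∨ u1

Suppose u3 = False.
(¬u1) alone gives u1 = False.
Now (u1) is unsatisfied and unit — conflict.
Backtrack on u3: now try u3 = True.
(¬u2) alone gives u2 = False.
Now (u2) is unsatisfied and unit — conflict.
Either choice for u3 ends in contradiction.

UNSATISFIABLE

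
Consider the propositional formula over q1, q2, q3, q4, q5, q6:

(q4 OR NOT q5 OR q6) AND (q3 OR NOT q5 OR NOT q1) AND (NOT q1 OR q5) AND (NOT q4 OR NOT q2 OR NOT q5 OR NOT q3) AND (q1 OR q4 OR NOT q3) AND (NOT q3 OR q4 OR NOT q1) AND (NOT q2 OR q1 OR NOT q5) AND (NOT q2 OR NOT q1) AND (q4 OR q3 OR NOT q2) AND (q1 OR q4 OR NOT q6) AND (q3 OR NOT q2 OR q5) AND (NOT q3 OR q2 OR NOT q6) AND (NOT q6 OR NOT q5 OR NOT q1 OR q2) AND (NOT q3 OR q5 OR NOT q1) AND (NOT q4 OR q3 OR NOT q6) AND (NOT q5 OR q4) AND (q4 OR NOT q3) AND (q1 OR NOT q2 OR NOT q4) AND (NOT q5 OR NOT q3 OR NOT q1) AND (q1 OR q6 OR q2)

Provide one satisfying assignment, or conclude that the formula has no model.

UNSATISFIABLE

Suppose q1 = false.
Suppose q4 = true.
Unit clause (NOT q2) forces q2 = false.
Unit clause (q6) forces q6 = true.
Unit clause (NOT q3) forces q3 = false.
Now (q3) is unsatisfied and unit — conflict.
That branch fails; take q4 = false instead.
Unit clause (NOT q3) forces q3 = false.
Unit clause (NOT q2) forces q2 = false.
Unit clause (NOT q6) forces q6 = false.
Now (q6) is unsatisfied and unit — conflict.
Neither q4 = true nor q4 = false works.
That branch fails; take q1 = true instead.
Unit clause (q5) forces q5 = true.
Unit clause (q3) forces q3 = true.
Now (NOT q3) is unsatisfied and unit — conflict.
Neither q1 = true nor q1 = false works.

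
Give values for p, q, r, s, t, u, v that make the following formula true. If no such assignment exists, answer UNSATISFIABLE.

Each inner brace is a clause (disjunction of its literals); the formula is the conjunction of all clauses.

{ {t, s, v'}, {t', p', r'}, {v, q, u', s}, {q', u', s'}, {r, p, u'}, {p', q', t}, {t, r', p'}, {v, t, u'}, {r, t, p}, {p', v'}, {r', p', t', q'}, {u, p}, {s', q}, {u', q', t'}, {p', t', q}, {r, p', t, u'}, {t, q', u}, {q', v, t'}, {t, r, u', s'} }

Case p = 0:
Unit clause (u) forces u = 1.
Unit clause (r) forces r = 1.
Case q = 0:
Unit clause (s') forces s = 0.
Unit clause (v) forces v = 1.
Unit clause (t) forces t = 1.
Every clause now holds.

p=0; q=0; r=1; s=0; t=1; u=1; v=1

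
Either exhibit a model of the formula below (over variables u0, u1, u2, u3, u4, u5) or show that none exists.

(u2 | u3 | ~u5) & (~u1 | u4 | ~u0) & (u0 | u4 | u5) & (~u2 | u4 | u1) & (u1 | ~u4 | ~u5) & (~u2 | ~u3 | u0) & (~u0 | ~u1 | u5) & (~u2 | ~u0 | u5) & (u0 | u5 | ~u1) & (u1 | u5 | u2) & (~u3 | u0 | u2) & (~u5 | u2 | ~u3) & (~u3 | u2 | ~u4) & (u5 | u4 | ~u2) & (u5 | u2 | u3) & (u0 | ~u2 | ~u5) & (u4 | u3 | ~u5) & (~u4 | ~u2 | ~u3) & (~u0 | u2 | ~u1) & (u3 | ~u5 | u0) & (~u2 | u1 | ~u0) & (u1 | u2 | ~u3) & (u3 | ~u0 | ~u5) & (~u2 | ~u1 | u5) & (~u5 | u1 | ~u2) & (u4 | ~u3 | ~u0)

Branch on u2: set u2 = 1.
Branch on u4: set u4 = 1.
From the singleton clause (~u3), u3 = 0.
Branch on u1: set u1 = 0.
From the singleton clause (~u5), u5 = 0.
From the singleton clause (~u0), u0 = 0.
All clauses are satisfied.

u0=0,  u1=0,  u2=1,  u3=0,  u4=1,  u5=0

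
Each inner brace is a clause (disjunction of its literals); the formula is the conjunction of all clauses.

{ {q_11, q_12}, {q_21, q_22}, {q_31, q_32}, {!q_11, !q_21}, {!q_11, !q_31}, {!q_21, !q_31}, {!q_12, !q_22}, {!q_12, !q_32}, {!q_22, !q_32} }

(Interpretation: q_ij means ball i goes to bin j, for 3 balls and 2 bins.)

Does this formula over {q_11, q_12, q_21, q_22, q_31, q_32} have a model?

No

Try q_11 = true.
From the singleton clause (!q_21), q_21 = false.
From the singleton clause (q_22), q_22 = true.
From the singleton clause (!q_31), q_31 = false.
From the singleton clause (q_32), q_32 = true.
Now (!q_32) is unsatisfied and unit — conflict.
Backtrack on q_11: now try q_11 = false.
From the singleton clause (q_12), q_12 = true.
From the singleton clause (!q_22), q_22 = false.
From the singleton clause (q_21), q_21 = true.
From the singleton clause (!q_31), q_31 = false.
From the singleton clause (q_32), q_32 = true.
Now (!q_32) is unsatisfied and unit — conflict.
Neither q_11 = true nor q_11 = false works.
No assignment satisfies every clause.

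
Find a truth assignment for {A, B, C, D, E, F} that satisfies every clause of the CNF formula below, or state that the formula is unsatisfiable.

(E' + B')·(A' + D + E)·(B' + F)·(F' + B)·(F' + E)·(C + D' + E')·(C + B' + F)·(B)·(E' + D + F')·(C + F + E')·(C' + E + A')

UNSATISFIABLE

The clause (B) is unit, so B = 1.
The clause (E') is unit, so E = 0.
The clause (F) is unit, so F = 1.
That conflicts with the unit clause (F').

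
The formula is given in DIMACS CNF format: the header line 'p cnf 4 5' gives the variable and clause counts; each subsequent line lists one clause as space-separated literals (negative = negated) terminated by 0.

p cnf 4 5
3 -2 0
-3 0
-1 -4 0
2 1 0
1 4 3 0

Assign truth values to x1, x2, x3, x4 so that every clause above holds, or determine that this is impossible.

The clause (¬x3) is unit, so x3 = False.
The clause (¬x2) is unit, so x2 = False.
The clause (x1) is unit, so x1 = True.
The clause (¬x4) is unit, so x4 = False.
All clauses are satisfied.

x1: True, x2: False, x3: False, x4: False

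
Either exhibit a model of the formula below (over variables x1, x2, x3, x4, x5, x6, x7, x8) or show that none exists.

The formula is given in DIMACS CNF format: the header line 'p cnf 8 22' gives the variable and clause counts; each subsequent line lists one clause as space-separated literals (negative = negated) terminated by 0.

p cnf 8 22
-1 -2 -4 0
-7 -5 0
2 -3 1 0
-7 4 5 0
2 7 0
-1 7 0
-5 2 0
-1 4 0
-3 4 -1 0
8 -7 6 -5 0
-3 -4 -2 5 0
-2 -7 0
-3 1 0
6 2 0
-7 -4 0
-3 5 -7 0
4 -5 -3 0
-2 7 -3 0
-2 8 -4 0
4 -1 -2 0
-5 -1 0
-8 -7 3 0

x1 ↦ False, x2 ↦ True, x3 ↦ False, x4 ↦ True, x5 ↦ True, x6 ↦ True, x7 ↦ False, x8 ↦ True

Case x7 = False:
(x2) alone gives x2 = True.
(¬x1) alone gives x1 = False.
(¬x3) alone gives x3 = False.
Case x8 = True:
No clause remains; x4, x5, x6 are free.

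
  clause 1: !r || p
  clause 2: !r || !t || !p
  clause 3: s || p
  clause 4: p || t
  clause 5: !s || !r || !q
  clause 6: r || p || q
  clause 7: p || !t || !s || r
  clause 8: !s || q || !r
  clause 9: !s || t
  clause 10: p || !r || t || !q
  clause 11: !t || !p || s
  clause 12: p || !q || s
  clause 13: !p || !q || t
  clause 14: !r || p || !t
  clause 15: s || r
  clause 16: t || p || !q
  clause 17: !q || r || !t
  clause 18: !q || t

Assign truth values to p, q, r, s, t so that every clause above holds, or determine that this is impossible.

Case r = false:
From the singleton clause (s), s = true.
From the singleton clause (t), t = true.
From the singleton clause (p), p = true.
From the singleton clause (!q), q = false.
Every clause now holds.

p ↦ true, q ↦ false, r ↦ false, s ↦ true, t ↦ true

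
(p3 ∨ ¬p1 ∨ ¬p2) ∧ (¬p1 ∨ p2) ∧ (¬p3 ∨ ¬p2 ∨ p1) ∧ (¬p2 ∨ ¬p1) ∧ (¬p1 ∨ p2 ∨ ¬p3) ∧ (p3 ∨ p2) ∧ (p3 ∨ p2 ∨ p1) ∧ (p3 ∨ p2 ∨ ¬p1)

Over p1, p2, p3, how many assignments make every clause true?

2

There are 2^3 = 8 truth assignments over (p1, p2, p3).
Check each against the 8 clauses (columns in the order p1, p2, p3):
  F F F  ✗ fails (p3 ∨ p2)
  F F T  ✓ satisfies all
  F T F  ✓ satisfies all
  F T T  ✗ fails (¬p3 ∨ ¬p2 ∨ p1)
  T F F  ✗ fails (¬p1 ∨ p2)
  T F T  ✗ fails (¬p1 ∨ p2)
  T T F  ✗ fails (p3 ∨ ¬p1 ∨ ¬p2)
  T T T  ✗ fails (¬p2 ∨ ¬p1)
2 of the 8 rows are models.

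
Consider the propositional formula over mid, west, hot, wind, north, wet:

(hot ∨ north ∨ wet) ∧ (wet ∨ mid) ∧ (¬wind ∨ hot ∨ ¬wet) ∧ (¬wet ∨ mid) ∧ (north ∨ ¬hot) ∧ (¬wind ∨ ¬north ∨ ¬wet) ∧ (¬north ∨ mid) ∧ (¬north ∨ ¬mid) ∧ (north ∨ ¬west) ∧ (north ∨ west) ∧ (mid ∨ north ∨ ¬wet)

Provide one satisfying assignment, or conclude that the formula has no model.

Suppose wet = True.
Unit clause (mid) forces mid = True.
Unit clause (¬north) forces north = False.
Unit clause (¬hot) forces hot = False.
Unit clause (¬wind) forces wind = False.
Unit clause (¬west) forces west = False.
Now (west) is unsatisfied and unit — conflict.
That branch fails; take wet = False instead.
Unit clause (mid) forces mid = True.
Unit clause (¬north) forces north = False.
Unit clause (hot) forces hot = True.
Now (¬hot) is unsatisfied and unit — conflict.
Either choice for wet ends in contradiction.

UNSATISFIABLE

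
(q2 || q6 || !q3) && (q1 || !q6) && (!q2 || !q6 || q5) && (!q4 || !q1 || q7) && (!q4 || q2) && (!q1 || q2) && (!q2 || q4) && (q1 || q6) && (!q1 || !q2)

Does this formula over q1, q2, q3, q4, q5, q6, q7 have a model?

Suppose q1 = true.
(q2) alone gives q2 = true.
Now (!q2) is unsatisfied and unit — conflict.
Undo q1 and try q1 = false.
(!q6) alone gives q6 = false.
Now (q6) is unsatisfied and unit — conflict.
Neither q1 = true nor q1 = false works.
No assignment satisfies every clause.

No, unsatisfiable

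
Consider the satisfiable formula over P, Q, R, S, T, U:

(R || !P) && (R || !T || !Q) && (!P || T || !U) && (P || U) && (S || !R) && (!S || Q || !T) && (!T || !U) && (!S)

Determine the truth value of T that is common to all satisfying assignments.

False

Suppose T = true.
The clause (!U) is unit, so U = false.
The clause (P) is unit, so P = true.
The clause (R) is unit, so R = true.
The clause (S) is unit, so S = true.
But (!S) is also a unit clause — contradiction.
So every satisfying assignment has T = False.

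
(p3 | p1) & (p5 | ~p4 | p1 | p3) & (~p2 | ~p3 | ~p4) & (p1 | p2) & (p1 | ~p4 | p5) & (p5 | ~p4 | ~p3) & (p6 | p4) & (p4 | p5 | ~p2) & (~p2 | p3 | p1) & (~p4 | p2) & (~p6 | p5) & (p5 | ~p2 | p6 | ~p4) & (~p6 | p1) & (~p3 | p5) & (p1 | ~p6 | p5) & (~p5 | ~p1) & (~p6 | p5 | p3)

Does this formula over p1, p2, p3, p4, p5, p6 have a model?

No, unsatisfiable

Case p3 = 1:
From the singleton clause (p5), p5 = 1.
From the singleton clause (~p1), p1 = 0.
From the singleton clause (p2), p2 = 1.
From the singleton clause (~p4), p4 = 0.
From the singleton clause (p6), p6 = 1.
Now (~p6) is unsatisfied and unit — conflict.
Undo p3 and try p3 = 0.
From the singleton clause (p1), p1 = 1.
From the singleton clause (~p5), p5 = 0.
From the singleton clause (~p6), p6 = 0.
From the singleton clause (p4), p4 = 1.
From the singleton clause (p2), p2 = 1.
Now (~p2) is unsatisfied and unit — conflict.
Either choice for p3 ends in contradiction.
No assignment satisfies every clause.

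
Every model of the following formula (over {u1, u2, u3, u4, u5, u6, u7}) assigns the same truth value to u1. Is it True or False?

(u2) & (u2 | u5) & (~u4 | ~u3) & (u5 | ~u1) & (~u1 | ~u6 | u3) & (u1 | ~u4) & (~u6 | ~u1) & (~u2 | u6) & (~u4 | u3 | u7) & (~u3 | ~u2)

Suppose u1 = 1.
Unit clause (u2) forces u2 = 1.
Unit clause (u5) forces u5 = 1.
Unit clause (~u6) forces u6 = 0.
That conflicts with the unit clause (u6).
So every satisfying assignment has u1 = False.

False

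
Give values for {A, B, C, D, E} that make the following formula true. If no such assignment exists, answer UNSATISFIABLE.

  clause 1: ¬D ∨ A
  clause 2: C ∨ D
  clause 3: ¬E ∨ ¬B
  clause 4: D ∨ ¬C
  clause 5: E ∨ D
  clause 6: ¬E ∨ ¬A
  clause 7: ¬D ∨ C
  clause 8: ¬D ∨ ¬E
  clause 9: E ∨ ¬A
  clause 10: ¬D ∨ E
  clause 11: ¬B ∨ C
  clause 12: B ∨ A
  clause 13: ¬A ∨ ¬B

Branch on D: set D = False.
(C) alone gives C = True.
But (¬C) is also a unit clause — contradiction.
That branch fails; take D = True instead.
(A) alone gives A = True.
(¬E) alone gives E = False.
But (E) is also a unit clause — contradiction.
Both values of D lead to a conflict.

UNSATISFIABLE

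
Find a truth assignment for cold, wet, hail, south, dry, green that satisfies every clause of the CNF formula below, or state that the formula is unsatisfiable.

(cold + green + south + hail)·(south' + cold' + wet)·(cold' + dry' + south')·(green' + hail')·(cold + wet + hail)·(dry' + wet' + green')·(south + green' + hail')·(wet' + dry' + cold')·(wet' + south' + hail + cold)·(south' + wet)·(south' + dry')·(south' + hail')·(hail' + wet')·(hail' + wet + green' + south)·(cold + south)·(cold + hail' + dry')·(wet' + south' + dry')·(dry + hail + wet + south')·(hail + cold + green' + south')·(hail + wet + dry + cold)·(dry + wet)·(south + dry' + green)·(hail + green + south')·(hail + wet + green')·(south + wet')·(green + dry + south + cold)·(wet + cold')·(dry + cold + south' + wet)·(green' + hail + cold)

Branch on green: set green = 1.
The clause (hail') is unit, so hail = 0.
The clause (wet) is unit, so wet = 1.
The clause (dry') is unit, so dry = 0.
The clause (south) is unit, so south = 1.
The clause (cold) is unit, so cold = 1.
Every clause now holds.

cold ↦ 1; wet ↦ 1; hail ↦ 0; south ↦ 1; dry ↦ 0; green ↦ 1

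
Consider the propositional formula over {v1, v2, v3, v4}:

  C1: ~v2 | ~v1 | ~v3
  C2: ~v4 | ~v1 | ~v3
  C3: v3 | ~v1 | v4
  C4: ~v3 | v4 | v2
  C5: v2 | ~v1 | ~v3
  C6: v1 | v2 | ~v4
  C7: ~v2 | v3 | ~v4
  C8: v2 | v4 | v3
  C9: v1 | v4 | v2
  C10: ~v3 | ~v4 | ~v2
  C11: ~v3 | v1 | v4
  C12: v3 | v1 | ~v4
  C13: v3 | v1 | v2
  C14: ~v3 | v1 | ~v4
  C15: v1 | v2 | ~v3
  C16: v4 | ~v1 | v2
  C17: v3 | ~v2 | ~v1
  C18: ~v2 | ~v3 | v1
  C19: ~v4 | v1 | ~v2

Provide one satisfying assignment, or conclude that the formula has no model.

v1 ↦ 1; v2 ↦ 0; v3 ↦ 0; v4 ↦ 1

Case v2 = 0:
Case v3 = 0:
From the singleton clause (v4), v4 = 1.
From the singleton clause (v1), v1 = 1.
Every clause now holds.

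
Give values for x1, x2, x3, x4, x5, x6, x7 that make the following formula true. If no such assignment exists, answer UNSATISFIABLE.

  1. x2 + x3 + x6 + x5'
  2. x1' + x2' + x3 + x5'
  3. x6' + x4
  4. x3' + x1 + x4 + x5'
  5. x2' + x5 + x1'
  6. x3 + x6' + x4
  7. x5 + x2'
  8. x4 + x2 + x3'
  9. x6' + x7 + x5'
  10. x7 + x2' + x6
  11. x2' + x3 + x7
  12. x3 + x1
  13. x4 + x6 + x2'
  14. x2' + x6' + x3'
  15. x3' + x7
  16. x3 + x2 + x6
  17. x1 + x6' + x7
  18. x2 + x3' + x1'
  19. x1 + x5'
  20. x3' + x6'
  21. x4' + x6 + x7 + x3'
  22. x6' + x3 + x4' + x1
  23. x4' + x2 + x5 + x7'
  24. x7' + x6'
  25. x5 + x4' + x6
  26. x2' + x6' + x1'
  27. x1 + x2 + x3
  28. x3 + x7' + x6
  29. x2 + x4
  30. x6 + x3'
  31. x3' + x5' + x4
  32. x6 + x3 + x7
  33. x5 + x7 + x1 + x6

Suppose x6 = 1.
(x4) alone gives x4 = 1.
(x3') alone gives x3 = 0.
(x1) alone gives x1 = 1.
(x7') alone gives x7 = 0.
(x5') alone gives x5 = 0.
(x2') alone gives x2 = 0.
Every clause now holds.

x1 ↦ 1,  x2 ↦ 0,  x3 ↦ 0,  x4 ↦ 1,  x5 ↦ 0,  x6 ↦ 1,  x7 ↦ 0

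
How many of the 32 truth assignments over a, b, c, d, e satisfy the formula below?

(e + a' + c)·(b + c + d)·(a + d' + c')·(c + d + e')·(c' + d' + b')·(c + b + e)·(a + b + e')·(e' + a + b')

12

There are 2^5 = 32 truth assignments over (a, b, c, d, e).
Split on a. With a = 1, the clauses containing a are satisfied and a' drops from the rest; 8 of the 2^4 = 16 assignments to the other variables satisfy what remains.
With a = 0, by the same count on the reduced clause set, 4 assignments work.
(One model: a=F, b=F, c=T, d=F, e=F.)
Total: 8 + 4 = 12.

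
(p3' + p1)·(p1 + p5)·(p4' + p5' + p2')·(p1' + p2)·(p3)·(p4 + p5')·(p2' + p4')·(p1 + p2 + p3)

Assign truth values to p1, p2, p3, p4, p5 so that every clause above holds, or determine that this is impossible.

Unit clause (p3) forces p3 = 1.
Unit clause (p1) forces p1 = 1.
Unit clause (p2) forces p2 = 1.
Unit clause (p4') forces p4 = 0.
Unit clause (p5') forces p5 = 0.
Every clause now holds.

p1 ↦ 1,  p2 ↦ 1,  p3 ↦ 1,  p4 ↦ 0,  p5 ↦ 0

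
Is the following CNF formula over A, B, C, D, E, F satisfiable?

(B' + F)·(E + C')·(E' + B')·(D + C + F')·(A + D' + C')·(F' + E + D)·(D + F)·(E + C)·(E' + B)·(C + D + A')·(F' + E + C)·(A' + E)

Case B = 0:
From the singleton clause (E'), E = 0.
From the singleton clause (C'), C = 0.
Now (C) is unsatisfied and unit — conflict.
So B must be the other value — set B = 1.
From the singleton clause (F), F = 1.
From the singleton clause (E'), E = 0.
From the singleton clause (C'), C = 0.
Now (C) is unsatisfied and unit — conflict.
Neither B = 1 nor B = 0 works.
No assignment satisfies every clause.

No, unsatisfiable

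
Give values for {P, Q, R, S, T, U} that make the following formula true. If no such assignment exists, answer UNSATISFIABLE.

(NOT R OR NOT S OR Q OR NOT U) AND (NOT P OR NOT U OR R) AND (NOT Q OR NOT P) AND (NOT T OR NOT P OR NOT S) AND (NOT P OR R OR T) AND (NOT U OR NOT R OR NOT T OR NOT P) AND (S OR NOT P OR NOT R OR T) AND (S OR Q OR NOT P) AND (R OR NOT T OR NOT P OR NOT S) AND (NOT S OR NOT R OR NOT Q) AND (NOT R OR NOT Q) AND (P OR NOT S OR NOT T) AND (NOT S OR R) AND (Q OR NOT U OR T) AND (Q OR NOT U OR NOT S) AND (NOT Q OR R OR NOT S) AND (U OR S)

P: false,  Q: true,  R: false,  S: false,  T: true,  U: true

Branch on Q: set Q = true.
The clause (NOT P) is unit, so P = false.
The clause (NOT R) is unit, so R = false.
The clause (NOT S) is unit, so S = false.
The clause (U) is unit, so U = true.
Every clause is now satisfied; T is unconstrained.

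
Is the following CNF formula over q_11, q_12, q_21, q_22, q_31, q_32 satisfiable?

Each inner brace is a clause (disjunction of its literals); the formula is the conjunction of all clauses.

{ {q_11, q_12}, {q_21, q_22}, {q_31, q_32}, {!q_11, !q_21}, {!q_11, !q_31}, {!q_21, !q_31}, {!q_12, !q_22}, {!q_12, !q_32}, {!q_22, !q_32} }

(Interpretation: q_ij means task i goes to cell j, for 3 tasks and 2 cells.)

Suppose q_11 = true.
(!q_21) alone gives q_21 = false.
(q_22) alone gives q_22 = true.
(!q_31) alone gives q_31 = false.
(q_32) alone gives q_32 = true.
That conflicts with the unit clause (!q_32).
Backtrack on q_11: now try q_11 = false.
(q_12) alone gives q_12 = true.
(!q_22) alone gives q_22 = false.
(q_21) alone gives q_21 = true.
(!q_31) alone gives q_31 = false.
(q_32) alone gives q_32 = true.
That conflicts with the unit clause (!q_32).
Both values of q_11 lead to a conflict.
No assignment satisfies every clause.

No, unsatisfiable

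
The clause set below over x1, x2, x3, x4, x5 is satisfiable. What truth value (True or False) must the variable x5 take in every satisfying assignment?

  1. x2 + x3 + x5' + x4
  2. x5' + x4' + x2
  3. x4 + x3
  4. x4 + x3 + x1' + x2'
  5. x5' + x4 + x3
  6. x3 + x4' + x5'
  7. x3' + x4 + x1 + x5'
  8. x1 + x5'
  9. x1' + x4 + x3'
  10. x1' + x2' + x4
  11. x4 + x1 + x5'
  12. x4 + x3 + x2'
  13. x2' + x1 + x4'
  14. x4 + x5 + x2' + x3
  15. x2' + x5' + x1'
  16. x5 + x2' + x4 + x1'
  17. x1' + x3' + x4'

Suppose x5 = 1.
Unit clause (x1) forces x1 = 1.
Unit clause (x2') forces x2 = 0.
Unit clause (x4') forces x4 = 0.
Unit clause (x3) forces x3 = 1.
Now (x3') is unsatisfied and unit — conflict.
So every satisfying assignment has x5 = False.

False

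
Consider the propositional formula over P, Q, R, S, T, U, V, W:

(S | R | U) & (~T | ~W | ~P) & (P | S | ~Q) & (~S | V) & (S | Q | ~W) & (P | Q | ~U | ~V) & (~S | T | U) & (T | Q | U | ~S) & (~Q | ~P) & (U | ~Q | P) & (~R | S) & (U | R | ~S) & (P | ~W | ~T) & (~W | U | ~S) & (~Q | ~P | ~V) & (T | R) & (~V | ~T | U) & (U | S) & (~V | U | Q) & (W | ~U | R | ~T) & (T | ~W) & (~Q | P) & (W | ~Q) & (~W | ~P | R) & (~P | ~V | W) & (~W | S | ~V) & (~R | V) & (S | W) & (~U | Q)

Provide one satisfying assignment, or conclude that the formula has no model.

UNSATISFIABLE

Branch on S: set S = 0.
Unit clause (~R) forces R = 0.
Unit clause (U) forces U = 1.
Unit clause (T) forces T = 1.
Unit clause (W) forces W = 1.
Unit clause (~P) forces P = 0.
That conflicts with the unit clause (P).
Backtrack on S: now try S = 1.
Unit clause (V) forces V = 1.
Branch on T: set T = 1.
Unit clause (U) forces U = 1.
Unit clause (Q) forces Q = 1.
Unit clause (~P) forces P = 0.
That conflicts with the unit clause (P).
Backtrack on T: now try T = 0.
Unit clause (U) forces U = 1.
Unit clause (R) forces R = 1.
Unit clause (~W) forces W = 0.
Unit clause (~Q) forces Q = 0.
That conflicts with the unit clause (Q).
Either choice for T ends in contradiction.
Either choice for S ends in contradiction.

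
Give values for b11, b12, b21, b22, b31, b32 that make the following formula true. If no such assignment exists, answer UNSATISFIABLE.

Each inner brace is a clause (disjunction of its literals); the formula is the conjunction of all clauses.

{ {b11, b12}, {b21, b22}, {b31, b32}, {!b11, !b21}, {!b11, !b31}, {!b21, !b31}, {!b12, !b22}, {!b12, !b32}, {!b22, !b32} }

Case b11 = true:
The clause (!b21) is unit, so b21 = false.
The clause (b22) is unit, so b22 = true.
The clause (!b31) is unit, so b31 = false.
The clause (b32) is unit, so b32 = true.
That conflicts with the unit clause (!b32).
Undo b11 and try b11 = false.
The clause (b12) is unit, so b12 = true.
The clause (!b22) is unit, so b22 = false.
The clause (b21) is unit, so b21 = true.
The clause (!b31) is unit, so b31 = false.
The clause (b32) is unit, so b32 = true.
That conflicts with the unit clause (!b32).
Neither b11 = true nor b11 = false works.

UNSATISFIABLE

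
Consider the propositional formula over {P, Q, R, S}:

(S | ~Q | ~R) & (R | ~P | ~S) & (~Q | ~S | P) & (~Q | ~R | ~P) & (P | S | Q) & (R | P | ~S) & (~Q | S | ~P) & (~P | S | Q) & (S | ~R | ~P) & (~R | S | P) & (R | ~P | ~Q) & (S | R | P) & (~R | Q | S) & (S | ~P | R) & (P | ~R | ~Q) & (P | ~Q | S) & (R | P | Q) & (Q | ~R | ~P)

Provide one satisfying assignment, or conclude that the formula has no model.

P ↦ 0,  Q ↦ 0,  R ↦ 1,  S ↦ 1

Case S = 1:
Case R = 1:
Case Q = 0:
Unit clause (~P) forces P = 0.
This assignment satisfies each clause.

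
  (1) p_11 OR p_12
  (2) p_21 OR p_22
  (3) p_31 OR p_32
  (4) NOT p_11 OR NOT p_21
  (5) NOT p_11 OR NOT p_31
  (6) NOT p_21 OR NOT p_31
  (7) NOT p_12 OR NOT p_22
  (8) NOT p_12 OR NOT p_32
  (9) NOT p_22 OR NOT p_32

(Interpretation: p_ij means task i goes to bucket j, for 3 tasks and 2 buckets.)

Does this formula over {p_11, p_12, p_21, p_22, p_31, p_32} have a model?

Suppose p_11 = true.
(NOT p_21) alone gives p_21 = false.
(p_22) alone gives p_22 = true.
(NOT p_31) alone gives p_31 = false.
(p_32) alone gives p_32 = true.
Now (NOT p_32) is unsatisfied and unit — conflict.
That branch fails; take p_11 = false instead.
(p_12) alone gives p_12 = true.
(NOT p_22) alone gives p_22 = false.
(p_21) alone gives p_21 = true.
(NOT p_31) alone gives p_31 = false.
(p_32) alone gives p_32 = true.
Now (NOT p_32) is unsatisfied and unit — conflict.
Both values of p_11 lead to a conflict.
No assignment satisfies every clause.

No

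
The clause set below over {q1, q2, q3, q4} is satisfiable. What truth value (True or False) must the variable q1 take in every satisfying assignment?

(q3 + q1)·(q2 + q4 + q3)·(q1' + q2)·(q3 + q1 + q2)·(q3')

Suppose q1 = 0.
From the singleton clause (q3), q3 = 1.
Now (q3') is unsatisfied and unit — conflict.
So every satisfying assignment has q1 = True.

True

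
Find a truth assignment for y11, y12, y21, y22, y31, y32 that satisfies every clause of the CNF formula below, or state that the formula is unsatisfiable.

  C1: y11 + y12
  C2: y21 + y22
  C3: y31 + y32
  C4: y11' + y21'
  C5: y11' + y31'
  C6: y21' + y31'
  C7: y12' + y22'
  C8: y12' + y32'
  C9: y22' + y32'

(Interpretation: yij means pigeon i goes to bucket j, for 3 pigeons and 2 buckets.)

Branch on y11: set y11 = 1.
From the singleton clause (y21'), y21 = 0.
From the singleton clause (y22), y22 = 1.
From the singleton clause (y31'), y31 = 0.
From the singleton clause (y32), y32 = 1.
Now (y32') is unsatisfied and unit — conflict.
Undo y11 and try y11 = 0.
From the singleton clause (y12), y12 = 1.
From the singleton clause (y22'), y22 = 0.
From the singleton clause (y21), y21 = 1.
From the singleton clause (y31'), y31 = 0.
From the singleton clause (y32), y32 = 1.
Now (y32') is unsatisfied and unit — conflict.
Neither y11 = 1 nor y11 = 0 works.

UNSATISFIABLE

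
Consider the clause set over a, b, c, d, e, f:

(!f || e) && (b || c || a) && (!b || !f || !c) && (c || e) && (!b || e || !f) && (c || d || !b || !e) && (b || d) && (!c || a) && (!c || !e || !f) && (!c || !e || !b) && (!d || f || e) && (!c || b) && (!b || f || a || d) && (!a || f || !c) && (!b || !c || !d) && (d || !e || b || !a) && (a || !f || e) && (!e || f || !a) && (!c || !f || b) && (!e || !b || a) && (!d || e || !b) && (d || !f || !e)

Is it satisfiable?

Yes

Branch on f: set f = true.
The clause (e) is unit, so e = true.
The clause (!c) is unit, so c = false.
The clause (d) is unit, so d = true.
Branch on b: set b = false.
The clause (a) is unit, so a = true.
All clauses are satisfied.
A satisfying assignment: a ↦ true, b ↦ false, c ↦ false, d ↦ true, e ↦ true, f ↦ true.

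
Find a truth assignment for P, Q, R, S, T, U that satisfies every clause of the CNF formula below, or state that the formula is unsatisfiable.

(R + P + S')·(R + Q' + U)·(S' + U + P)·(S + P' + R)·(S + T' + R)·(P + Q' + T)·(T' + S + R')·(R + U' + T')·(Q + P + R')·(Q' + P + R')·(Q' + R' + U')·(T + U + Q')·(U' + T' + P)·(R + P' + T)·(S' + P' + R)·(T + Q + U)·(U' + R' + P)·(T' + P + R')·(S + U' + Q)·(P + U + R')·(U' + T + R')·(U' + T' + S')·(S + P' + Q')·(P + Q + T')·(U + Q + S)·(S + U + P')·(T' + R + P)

Try R = 1.
Try T = 1.
From the singleton clause (S), S = 1.
From the singleton clause (P), P = 1.
From the singleton clause (U'), U = 0.
Every clause is now satisfied; Q is unconstrained.

P: 1,  Q: 0,  R: 1,  S: 1,  T: 1,  U: 0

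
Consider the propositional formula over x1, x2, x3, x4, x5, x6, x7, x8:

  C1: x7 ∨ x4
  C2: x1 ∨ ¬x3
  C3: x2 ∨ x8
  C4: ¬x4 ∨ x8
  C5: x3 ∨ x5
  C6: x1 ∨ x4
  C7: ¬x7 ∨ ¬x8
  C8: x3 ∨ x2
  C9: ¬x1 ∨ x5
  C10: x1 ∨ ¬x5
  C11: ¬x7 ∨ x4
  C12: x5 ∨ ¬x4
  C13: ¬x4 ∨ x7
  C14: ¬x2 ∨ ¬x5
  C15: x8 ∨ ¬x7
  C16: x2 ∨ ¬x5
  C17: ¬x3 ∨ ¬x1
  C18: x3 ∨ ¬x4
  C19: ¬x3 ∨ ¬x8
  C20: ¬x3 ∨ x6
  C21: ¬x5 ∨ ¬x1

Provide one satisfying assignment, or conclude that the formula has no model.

Suppose x7 = True.
The clause (¬x8) is unit, so x8 = False.
That conflicts with the unit clause (x8).
So x7 must be the other value — set x7 = False.
The clause (x4) is unit, so x4 = True.
That conflicts with the unit clause (¬x4).
Neither x7 = True nor x7 = False works.

UNSATISFIABLE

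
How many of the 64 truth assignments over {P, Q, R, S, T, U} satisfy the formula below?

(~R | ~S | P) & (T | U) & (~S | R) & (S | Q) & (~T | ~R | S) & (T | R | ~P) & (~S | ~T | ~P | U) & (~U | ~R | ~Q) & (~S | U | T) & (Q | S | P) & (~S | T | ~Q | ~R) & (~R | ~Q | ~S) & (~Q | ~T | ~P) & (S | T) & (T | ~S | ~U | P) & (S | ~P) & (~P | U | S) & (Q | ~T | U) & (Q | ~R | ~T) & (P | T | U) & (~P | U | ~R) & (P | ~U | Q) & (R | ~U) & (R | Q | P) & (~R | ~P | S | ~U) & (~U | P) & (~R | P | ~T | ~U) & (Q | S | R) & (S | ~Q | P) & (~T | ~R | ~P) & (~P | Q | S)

There are 2^6 = 64 truth assignments over (P, Q, R, S, T, U).
Split on Q. With Q = 1, the clauses containing Q are satisfied and ~Q drops from the rest; 0 of the 2^5 = 32 assignments to the other variables satisfy what remains.
With Q = 0, by the same count on the reduced clause set, 1 assignment works.
(One model: P=T, Q=F, R=T, S=T, T=F, U=T.)
Total: 0 + 1 = 1.

1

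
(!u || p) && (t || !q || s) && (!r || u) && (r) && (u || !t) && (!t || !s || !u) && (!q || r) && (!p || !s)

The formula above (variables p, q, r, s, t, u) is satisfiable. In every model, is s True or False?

False

Suppose s = true.
(r) alone gives r = true.
(u) alone gives u = true.
(p) alone gives p = true.
That conflicts with the unit clause (!p).
So every satisfying assignment has s = False.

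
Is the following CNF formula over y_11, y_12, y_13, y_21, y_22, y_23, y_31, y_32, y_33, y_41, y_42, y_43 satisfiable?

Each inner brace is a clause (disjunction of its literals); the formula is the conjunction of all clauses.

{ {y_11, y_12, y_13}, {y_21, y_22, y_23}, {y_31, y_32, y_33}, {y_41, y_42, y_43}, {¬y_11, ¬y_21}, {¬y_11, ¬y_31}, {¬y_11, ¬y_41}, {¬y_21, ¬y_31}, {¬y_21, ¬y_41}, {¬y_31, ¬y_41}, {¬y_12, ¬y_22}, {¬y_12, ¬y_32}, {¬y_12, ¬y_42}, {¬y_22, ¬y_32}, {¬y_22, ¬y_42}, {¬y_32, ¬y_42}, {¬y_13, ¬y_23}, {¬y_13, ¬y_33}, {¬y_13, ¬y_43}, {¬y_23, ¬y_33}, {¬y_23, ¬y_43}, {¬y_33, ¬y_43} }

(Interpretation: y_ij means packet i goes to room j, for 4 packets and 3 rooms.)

Try y_11 = False.
Try y_12 = True.
(¬y_22) alone gives y_22 = False.
(¬y_32) alone gives y_32 = False.
(¬y_42) alone gives y_42 = False.
Try y_21 = True.
(¬y_31) alone gives y_31 = False.
(y_33) alone gives y_33 = True.
(¬y_41) alone gives y_41 = False.
(y_43) alone gives y_43 = True.
That conflicts with the unit clause (¬y_43).
Undo y_21 and try y_21 = False.
(y_23) alone gives y_23 = True.
(¬y_13) alone gives y_13 = False.
(¬y_33) alone gives y_33 = False.
(y_31) alone gives y_31 = True.
(¬y_41) alone gives y_41 = False.
(y_43) alone gives y_43 = True.
That conflicts with the unit clause (¬y_43).
Both values of y_21 lead to a conflict.
Undo y_12 and try y_12 = False.
(y_13) alone gives y_13 = True.
(¬y_23) alone gives y_23 = False.
(¬y_33) alone gives y_33 = False.
(¬y_43) alone gives y_43 = False.
Try y_21 = True.
(¬y_31) alone gives y_31 = False.
(y_32) alone gives y_32 = True.
(¬y_41) alone gives y_41 = False.
(y_42) alone gives y_42 = True.
That conflicts with the unit clause (¬y_42).
Undo y_21 and try y_21 = False.
(y_22) alone gives y_22 = True.
(¬y_32) alone gives y_32 = False.
(y_31) alone gives y_31 = True.
(¬y_41) alone gives y_41 = False.
(y_42) alone gives y_42 = True.
That conflicts with the unit clause (¬y_42).
Both values of y_21 lead to a conflict.
Both values of y_12 lead to a conflict.
Undo y_11 and try y_11 = True.
(¬y_21) alone gives y_21 = False.
(¬y_31) alone gives y_31 = False.
(¬y_41) alone gives y_41 = False.
Try y_22 = True.
(¬y_12) alone gives y_12 = False.
(¬y_32) alone gives y_32 = False.
(y_33) alone gives y_33 = True.
(¬y_42) alone gives y_42 = False.
(y_43) alone gives y_43 = True.
That conflicts with the unit clause (¬y_43).
Undo y_22 and try y_22 = False.
(y_23) alone gives y_23 = True.
(¬y_13) alone gives y_13 = False.
(¬y_33) alone gives y_33 = False.
(y_32) alone gives y_32 = True.
(¬y_12) alone gives y_12 = False.
(¬y_42) alone gives y_42 = False.
(y_43) alone gives y_43 = True.
That conflicts with the unit clause (¬y_43).
Both values of y_22 lead to a conflict.
Both values of y_11 lead to a conflict.
No assignment satisfies every clause.

Unsatisfiable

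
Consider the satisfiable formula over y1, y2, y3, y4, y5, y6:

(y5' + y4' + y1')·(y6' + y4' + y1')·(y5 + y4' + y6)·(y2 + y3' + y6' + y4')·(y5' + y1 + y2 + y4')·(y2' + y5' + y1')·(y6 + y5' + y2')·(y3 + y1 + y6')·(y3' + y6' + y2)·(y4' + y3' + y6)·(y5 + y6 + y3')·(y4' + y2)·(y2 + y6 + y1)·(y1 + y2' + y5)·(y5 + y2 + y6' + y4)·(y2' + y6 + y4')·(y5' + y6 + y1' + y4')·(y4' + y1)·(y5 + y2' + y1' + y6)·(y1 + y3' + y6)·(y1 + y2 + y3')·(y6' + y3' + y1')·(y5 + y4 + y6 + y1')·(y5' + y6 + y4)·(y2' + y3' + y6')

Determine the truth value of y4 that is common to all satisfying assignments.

False

Suppose y4 = 1.
The clause (y2) is unit, so y2 = 1.
The clause (y6) is unit, so y6 = 1.
The clause (y1') is unit, so y1 = 0.
Now (y1) is unsatisfied and unit — conflict.
So every satisfying assignment has y4 = False.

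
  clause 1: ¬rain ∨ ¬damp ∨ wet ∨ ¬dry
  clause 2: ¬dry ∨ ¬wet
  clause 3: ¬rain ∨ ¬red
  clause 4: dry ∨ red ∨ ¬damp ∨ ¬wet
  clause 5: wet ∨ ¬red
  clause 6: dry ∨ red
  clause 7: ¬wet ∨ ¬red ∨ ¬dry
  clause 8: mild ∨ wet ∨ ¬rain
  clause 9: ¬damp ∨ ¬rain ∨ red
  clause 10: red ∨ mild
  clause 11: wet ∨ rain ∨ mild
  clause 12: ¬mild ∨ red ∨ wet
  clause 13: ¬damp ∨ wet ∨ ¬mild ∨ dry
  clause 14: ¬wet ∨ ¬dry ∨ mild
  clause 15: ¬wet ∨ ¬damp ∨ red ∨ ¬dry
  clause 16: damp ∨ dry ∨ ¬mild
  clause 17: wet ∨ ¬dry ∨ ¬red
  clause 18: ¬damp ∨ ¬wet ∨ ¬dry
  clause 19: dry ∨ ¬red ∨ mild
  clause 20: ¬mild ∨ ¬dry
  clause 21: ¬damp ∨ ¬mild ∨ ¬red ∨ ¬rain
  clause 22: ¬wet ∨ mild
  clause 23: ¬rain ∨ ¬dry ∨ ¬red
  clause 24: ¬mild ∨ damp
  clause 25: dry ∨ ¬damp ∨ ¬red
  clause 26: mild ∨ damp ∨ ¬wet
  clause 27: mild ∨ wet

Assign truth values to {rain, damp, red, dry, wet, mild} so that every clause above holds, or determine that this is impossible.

UNSATISFIABLE

Suppose dry = False.
From the singleton clause (red), red = True.
From the singleton clause (¬rain), rain = False.
From the singleton clause (wet), wet = True.
From the singleton clause (mild), mild = True.
From the singleton clause (damp), damp = True.
Now (¬damp) is unsatisfied and unit — conflict.
That branch fails; take dry = True instead.
From the singleton clause (¬wet), wet = False.
From the singleton clause (¬red), red = False.
From the singleton clause (mild), mild = True.
Now (¬mild) is unsatisfied and unit — conflict.
Neither dry = True nor dry = False works.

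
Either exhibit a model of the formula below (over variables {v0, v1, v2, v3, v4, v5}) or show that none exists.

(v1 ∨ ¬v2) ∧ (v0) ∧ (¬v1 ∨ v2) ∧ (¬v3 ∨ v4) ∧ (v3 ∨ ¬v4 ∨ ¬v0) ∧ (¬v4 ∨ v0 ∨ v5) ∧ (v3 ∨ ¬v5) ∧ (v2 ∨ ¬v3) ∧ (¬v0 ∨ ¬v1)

v0=True; v1=False; v2=False; v3=False; v4=False; v5=False

From the singleton clause (v0), v0 = True.
From the singleton clause (¬v1), v1 = False.
From the singleton clause (¬v2), v2 = False.
From the singleton clause (¬v3), v3 = False.
From the singleton clause (¬v4), v4 = False.
From the singleton clause (¬v5), v5 = False.
Every clause now holds.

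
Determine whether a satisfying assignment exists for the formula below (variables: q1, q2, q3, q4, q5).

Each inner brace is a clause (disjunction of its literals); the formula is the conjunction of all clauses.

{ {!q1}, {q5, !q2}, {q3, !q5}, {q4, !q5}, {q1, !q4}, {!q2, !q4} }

Satisfiable

The clause (!q1) is unit, so q1 = false.
The clause (!q4) is unit, so q4 = false.
The clause (!q5) is unit, so q5 = false.
The clause (!q2) is unit, so q2 = false.
Every clause is now satisfied; q3 is unconstrained.
A satisfying assignment: q1: false,  q2: false,  q3: false,  q4: false,  q5: false.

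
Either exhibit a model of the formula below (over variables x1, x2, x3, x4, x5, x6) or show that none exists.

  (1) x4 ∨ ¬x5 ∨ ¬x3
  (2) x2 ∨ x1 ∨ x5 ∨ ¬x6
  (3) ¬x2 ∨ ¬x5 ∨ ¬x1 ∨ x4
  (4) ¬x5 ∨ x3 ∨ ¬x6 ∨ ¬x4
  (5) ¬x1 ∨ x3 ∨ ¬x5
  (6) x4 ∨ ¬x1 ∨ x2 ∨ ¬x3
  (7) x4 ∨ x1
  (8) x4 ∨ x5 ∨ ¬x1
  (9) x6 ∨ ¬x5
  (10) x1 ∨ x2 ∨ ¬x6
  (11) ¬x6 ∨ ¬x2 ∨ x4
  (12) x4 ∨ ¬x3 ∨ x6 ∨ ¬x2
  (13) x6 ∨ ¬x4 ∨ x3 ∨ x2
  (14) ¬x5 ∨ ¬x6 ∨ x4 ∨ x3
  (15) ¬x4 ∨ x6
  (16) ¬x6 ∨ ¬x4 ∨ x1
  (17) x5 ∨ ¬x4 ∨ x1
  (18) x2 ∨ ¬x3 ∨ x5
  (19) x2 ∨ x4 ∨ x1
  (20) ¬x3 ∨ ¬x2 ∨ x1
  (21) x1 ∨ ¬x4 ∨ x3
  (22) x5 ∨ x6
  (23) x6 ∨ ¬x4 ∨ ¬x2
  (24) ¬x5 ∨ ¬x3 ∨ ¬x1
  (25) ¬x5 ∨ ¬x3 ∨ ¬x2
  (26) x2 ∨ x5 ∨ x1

x1=True; x2=True; x3=False; x4=True; x5=False; x6=True

Suppose x4 = True.
From the singleton clause (x6), x6 = True.
From the singleton clause (x1), x1 = True.
Suppose x5 = False.
Suppose x2 = True.
Every clause is now satisfied; x3 is unconstrained.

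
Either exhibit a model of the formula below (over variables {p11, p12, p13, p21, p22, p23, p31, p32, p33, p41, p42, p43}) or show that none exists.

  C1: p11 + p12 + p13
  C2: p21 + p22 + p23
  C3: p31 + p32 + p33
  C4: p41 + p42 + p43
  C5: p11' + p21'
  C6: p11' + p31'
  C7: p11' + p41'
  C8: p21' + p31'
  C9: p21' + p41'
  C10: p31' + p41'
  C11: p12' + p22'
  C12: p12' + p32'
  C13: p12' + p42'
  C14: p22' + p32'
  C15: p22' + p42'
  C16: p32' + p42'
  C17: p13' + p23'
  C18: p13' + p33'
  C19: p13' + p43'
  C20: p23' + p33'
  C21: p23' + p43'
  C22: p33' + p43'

UNSATISFIABLE

Case p11 = 0:
Case p12 = 1:
(p22') alone gives p22 = 0.
(p32') alone gives p32 = 0.
(p42') alone gives p42 = 0.
Case p21 = 1:
(p31') alone gives p31 = 0.
(p33) alone gives p33 = 1.
(p41') alone gives p41 = 0.
(p43) alone gives p43 = 1.
Now (p43') is unsatisfied and unit — conflict.
Backtrack on p21: now try p21 = 0.
(p23) alone gives p23 = 1.
(p13') alone gives p13 = 0.
(p33') alone gives p33 = 0.
(p31) alone gives p31 = 1.
(p41') alone gives p41 = 0.
(p43) alone gives p43 = 1.
Now (p43') is unsatisfied and unit — conflict.
Neither p21 = 1 nor p21 = 0 works.
Backtrack on p12: now try p12 = 0.
(p13) alone gives p13 = 1.
(p23') alone gives p23 = 0.
(p33') alone gives p33 = 0.
(p43') alone gives p43 = 0.
Case p21 = 1:
(p31') alone gives p31 = 0.
(p32) alone gives p32 = 1.
(p41') alone gives p41 = 0.
(p42) alone gives p42 = 1.
Now (p42') is unsatisfied and unit — conflict.
Backtrack on p21: now try p21 = 0.
(p22) alone gives p22 = 1.
(p32') alone gives p32 = 0.
(p31) alone gives p31 = 1.
(p41') alone gives p41 = 0.
(p42) alone gives p42 = 1.
Now (p42') is unsatisfied and unit — conflict.
Neither p21 = 1 nor p21 = 0 works.
Neither p12 = 1 nor p12 = 0 works.
Backtrack on p11: now try p11 = 1.
(p21') alone gives p21 = 0.
(p31') alone gives p31 = 0.
(p41') alone gives p41 = 0.
Case p22 = 1:
(p12') alone gives p12 = 0.
(p32') alone gives p32 = 0.
(p33) alone gives p33 = 1.
(p42') alone gives p42 = 0.
(p43) alone gives p43 = 1.
Now (p43') is unsatisfied and unit — conflict.
Backtrack on p22: now try p22 = 0.
(p23) alone gives p23 = 1.
(p13') alone gives p13 = 0.
(p33') alone gives p33 = 0.
(p32) alone gives p32 = 1.
(p12') alone gives p12 = 0.
(p42') alone gives p42 = 0.
(p43) alone gives p43 = 1.
Now (p43') is unsatisfied and unit — conflict.
Neither p22 = 1 nor p22 = 0 works.
Neither p11 = 1 nor p11 = 0 works.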